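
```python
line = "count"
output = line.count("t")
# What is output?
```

Trace:
`line = "count"` → line = 'count'
`output = line.count("t")` → output = 1
So output = 1

Answer: 1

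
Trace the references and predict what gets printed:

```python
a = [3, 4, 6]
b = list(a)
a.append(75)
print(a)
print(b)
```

Key concept: list() constructor creates copy.
Step by step:
`a = [3, 4, 6]` → a = [3, 4, 6]
`b = list(a)` → b = [3, 4, 6]
`a.append(75)` → a = [3, 4, 6, 75]
`print(a)` → prints [3, 4, 6, 75]
`print(b)` → prints [3, 4, 6]

Answer:
[3, 4, 6, 75]
[3, 4, 6]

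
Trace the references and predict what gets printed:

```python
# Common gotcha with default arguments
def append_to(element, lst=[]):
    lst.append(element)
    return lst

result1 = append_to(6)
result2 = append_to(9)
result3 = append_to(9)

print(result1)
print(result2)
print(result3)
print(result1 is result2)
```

Key concept: mutable default argument gotcha.
Step by step:
`result1 = append_to(6)` → result1 = [6]
`result2 = append_to(9)` → result1 = [6, 9] (same object as result2); result2 = [6, 9] (same object as result1)
`result3 = append_to(9)` → result1 = [6, 9, 9] (same object as result2, result3); result2 = [6, 9, 9] (same object as result1, result3); result3 = [6, 9, 9] (same object as result1, result2)
`print(result1)` → prints [6, 9, 9]
`print(result2)` → prints [6, 9, 9]
`print(result3)` → prints [6, 9, 9]
`print(result1 is result2)` → prints True

Answer:
[6, 9, 9]
[6, 9, 9]
[6, 9, 9]
True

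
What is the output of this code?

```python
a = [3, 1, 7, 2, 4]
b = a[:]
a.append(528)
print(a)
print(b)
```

Key concept: slice [:] creates copy.
Step by step:
`a = [3, 1, 7, 2, 4]` → a = [3, 1, 7, 2, 4]
`b = a[:]` → b = [3, 1, 7, 2, 4]
`a.append(528)` → a = [3, 1, 7, 2, 4, 528]
`print(a)` → prints [3, 1, 7, 2, 4, 528]
`print(b)` → prints [3, 1, 7, 2, 4]

Answer:
[3, 1, 7, 2, 4, 528]
[3, 1, 7, 2, 4]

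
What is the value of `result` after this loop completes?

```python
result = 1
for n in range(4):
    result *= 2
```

2^4 = 16
`result` takes the values: 1 → 2 → 4 → 8 → 16

Answer: 16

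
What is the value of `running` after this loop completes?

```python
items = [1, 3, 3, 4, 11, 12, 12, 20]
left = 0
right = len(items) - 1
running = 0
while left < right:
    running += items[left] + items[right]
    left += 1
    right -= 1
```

Sum of pairs from ends
`running` takes the values: 0 → 21 → 36 → 51 → 66

Answer: 66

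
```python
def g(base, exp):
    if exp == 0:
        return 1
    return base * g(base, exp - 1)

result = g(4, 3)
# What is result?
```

g(4, 3) = 4 * 4 * 4 = 64

Answer: 64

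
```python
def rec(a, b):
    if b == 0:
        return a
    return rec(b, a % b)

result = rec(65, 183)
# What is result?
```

rec(65, 183) -> rec(183, 65) -> rec(65, 53) -> rec(53, 12) -> rec(12, 5) -> rec(5, 2) -> rec(2, 1) -> rec(1, 0) -> 1

Answer: 1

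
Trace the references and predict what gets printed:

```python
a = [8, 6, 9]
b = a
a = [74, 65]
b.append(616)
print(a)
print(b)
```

Key concept: rebinding vs mutation: a is rebound to a new list, b still points at the original.
Step by step:
`a = [8, 6, 9]` → a = [8, 6, 9]
`b = a` → b = [8, 6, 9] (same object as a)
`a = [74, 65]` → a = [74, 65]
`b.append(616)` → b = [8, 6, 9, 616]
`print(a)` → prints [74, 65]
`print(b)` → prints [8, 6, 9, 616]

Answer:
[74, 65]
[8, 6, 9, 616]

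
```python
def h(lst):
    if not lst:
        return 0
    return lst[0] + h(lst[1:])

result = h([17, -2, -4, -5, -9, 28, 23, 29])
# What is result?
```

17 + (-2) + (-4) + (-5) + (-9) + 28 + 23 + 29 + 0 = 77

Answer: 77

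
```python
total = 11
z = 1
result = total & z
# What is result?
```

Trace:
`total = 11` → total = 11
`z = 1` → z = 1
`result = total & z` → result = 1
So result = 1

Answer: 1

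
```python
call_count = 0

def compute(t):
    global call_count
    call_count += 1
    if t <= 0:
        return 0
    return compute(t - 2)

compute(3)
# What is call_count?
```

Linear recursion stepping by 2: 3 calls from t=3 down to ≤0.

Answer: 3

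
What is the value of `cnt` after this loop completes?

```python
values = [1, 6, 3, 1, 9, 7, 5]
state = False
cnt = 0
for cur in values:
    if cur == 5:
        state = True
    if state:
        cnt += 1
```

Count elements after first 5 in [1, 6, 3, 1, 9, 7, 5]
`cnt` takes the values: 0 → 1

Answer: 1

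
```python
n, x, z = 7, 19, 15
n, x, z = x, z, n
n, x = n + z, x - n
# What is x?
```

Trace:
`n, x, z = 7, 19, 15` → n = 7; x = 19; z = 15
`n, x, z = x, z, n` → n = 19; x = 15; z = 7
`n, x = n + z, x - n` → n = 26; x = -4
So x = -4

Answer: -4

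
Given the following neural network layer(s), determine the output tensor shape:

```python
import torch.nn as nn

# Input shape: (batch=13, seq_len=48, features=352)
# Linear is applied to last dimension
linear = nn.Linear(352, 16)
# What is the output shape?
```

Input: (13, 48, 352) -> Output: (13, 48, 16)

Answer: (13, 48, 16)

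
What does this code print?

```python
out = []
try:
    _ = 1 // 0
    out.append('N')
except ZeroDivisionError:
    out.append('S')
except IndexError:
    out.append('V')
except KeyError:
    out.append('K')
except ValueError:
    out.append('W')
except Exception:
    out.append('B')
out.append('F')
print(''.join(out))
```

Execution trace: 'S' (except ZeroDivisionError) → 'F' (after the try/except). Output: SF

Answer: SF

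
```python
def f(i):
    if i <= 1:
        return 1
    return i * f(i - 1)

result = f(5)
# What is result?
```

f(5) = 5 * 4 * 3 * 2 * 1 = 120

Answer: 120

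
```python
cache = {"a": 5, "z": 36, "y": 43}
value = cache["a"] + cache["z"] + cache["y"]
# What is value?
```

Trace:
`cache = {"a": 5, "z": 36, "y": 43}` → cache = {'a': 5, 'z': 36, 'y': 43}
`value = cache["a"] + cache["z"] + cache["y"]` → value = 84
So value = 84

Answer: 84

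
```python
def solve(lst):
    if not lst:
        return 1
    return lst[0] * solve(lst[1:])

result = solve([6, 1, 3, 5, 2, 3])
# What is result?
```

Product over [6, 1, 3, 5, 2, 3] = 6 * 1 * 3 * 5 * 2 * 3 = 540

Answer: 540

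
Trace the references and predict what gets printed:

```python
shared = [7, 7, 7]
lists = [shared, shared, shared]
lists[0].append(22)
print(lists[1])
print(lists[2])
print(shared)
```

Key concept: list of same reference.
Step by step:
`shared = [7, 7, 7]` → shared = [7, 7, 7]
`lists = [shared, shared, shared]` → lists = [[7, 7, 7], [7, 7, 7], [7, 7, 7]]
`lists[0].append(22)` → shared = [7, 7, 7, 22]; lists = [[7, 7, 7, 22], [7, 7, 7, 22], [7, 7, 7, 22]]
`print(lists[1])` → prints [7, 7, 7, 22]
`print(lists[2])` → prints [7, 7, 7, 22]
`print(shared)` → prints [7, 7, 7, 22]

Answer:
[7, 7, 7, 22]
[7, 7, 7, 22]
[7, 7, 7, 22]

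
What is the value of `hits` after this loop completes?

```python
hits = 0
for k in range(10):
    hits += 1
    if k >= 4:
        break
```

Loop breaks when k reaches 4, hits is 5
`hits` takes the values: 0 → 1 → 2 → 3 → 4 → 5

Answer: 5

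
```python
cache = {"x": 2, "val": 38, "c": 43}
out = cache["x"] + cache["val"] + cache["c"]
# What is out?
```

Trace:
`cache = {"x": 2, "val": 38, "c": 43}` → cache = {'x': 2, 'val': 38, 'c': 43}
`out = cache["x"] + cache["val"] + cache["c"]` → out = 83
So out = 83

Answer: 83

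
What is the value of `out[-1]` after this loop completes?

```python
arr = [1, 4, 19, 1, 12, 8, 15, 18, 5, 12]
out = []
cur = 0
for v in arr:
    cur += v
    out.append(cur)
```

Cumulative sum ends at 95
`out` takes the values: [] → [1] → [1, 5] → [1, 5, 24] → [1, 5, 24, 25] → [1, 5, 24, 25, 37] → [1, 5, 24, 25, 37, 45] → [1, 5, 24, 25, 37, 45, 60] → [1, 5, 24, 25, 37, 45, 60, 78] → [1, 5, 24, 25, 37, 45, 60, 78, 83] → [1, 5, 24, 25, 37, 45, 60, 78, 83, 95]
So `out[-1]` = 95

Answer: 95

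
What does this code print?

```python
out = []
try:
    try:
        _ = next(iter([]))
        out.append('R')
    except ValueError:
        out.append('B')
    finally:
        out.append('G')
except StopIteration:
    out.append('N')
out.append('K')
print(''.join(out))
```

Execution trace: 'G' (finally) → 'N' (outer except StopIteration) → 'K' (after the try/except). Output: GNK

Answer: GNK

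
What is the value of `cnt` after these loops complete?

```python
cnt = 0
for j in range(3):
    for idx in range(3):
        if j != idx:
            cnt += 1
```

3² - 3 (exclude diagonal)
`cnt` takes the values: 0 → 1 → 2 → 3 → 4 → 5 → 6

Answer: 6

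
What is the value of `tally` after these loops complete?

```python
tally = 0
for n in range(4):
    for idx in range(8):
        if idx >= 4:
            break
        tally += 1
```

Inner breaks at 4, outer runs 4 times
`tally` takes the values: 0 → 1 → 2 → 3 → 4 → 5 → 6 → 7 → 8 → 9 → 10 → 11 → 12 → 13 → 14 → 15 → 16

Answer: 16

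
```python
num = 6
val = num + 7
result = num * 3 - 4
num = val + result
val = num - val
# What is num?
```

Trace:
`num = 6` → num = 6
`val = num + 7` → val = 13
`result = num * 3 - 4` → result = 14
`num = val + result` → num = 27
`val = num - val` → val = 14
So num = 27

Answer: 27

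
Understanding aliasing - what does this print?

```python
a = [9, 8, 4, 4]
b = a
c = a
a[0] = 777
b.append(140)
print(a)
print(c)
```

Key concept: multiple aliases.
Step by step:
`a = [9, 8, 4, 4]` → a = [9, 8, 4, 4]
`b = a` → b = [9, 8, 4, 4] (same object as a)
`c = a` → c = [9, 8, 4, 4] (same object as a, b)
`a[0] = 777` → a = [777, 8, 4, 4] (same object as b, c); b = [777, 8, 4, 4] (same object as a, c); c = [777, 8, 4, 4] (same object as a, b)
`b.append(140)` → a = [777, 8, 4, 4, 140] (same object as b, c); b = [777, 8, 4, 4, 140] (same object as a, c); c = [777, 8, 4, 4, 140] (same object as a, b)
`print(a)` → prints [777, 8, 4, 4, 140]
`print(c)` → prints [777, 8, 4, 4, 140]

Answer:
[777, 8, 4, 4, 140]
[777, 8, 4, 4, 140]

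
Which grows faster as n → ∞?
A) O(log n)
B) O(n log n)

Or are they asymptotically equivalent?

O(log n) vs O(n log n): Higher order terms dominate.

Answer: B) O(n log n) grows faster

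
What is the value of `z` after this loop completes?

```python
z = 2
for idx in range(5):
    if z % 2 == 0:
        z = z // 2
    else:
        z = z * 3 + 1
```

Collatz-style transformation from 2
`z` takes the values: 2 → 1 → 4 → 2 → 1 → 4

Answer: 4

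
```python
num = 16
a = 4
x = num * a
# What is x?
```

Trace:
`num = 16` → num = 16
`a = 4` → a = 4
`x = num * a` → x = 64
So x = 64

Answer: 64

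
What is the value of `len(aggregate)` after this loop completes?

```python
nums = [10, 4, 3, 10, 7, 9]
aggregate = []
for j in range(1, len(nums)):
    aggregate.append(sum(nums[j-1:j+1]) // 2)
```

Number of 2-element averages
`aggregate` takes the values: [] → [7] → [7, 3] → [7, 3, 6] → [7, 3, 6, 8] → [7, 3, 6, 8, 8]
So `len(aggregate)` = 5

Answer: 5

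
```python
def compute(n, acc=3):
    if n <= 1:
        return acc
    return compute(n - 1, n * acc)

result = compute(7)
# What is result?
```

Accumulator trace (n, acc): (7, 3) -> (6, 21) -> (5, 126) -> (4, 630) -> (3, 2520) -> (2, 7560) -> (1, 15120) -> return 15120

Answer: 15120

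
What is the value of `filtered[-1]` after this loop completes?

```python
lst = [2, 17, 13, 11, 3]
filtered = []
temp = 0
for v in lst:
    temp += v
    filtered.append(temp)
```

Cumulative sum ends at 46
`filtered` takes the values: [] → [2] → [2, 19] → [2, 19, 32] → [2, 19, 32, 43] → [2, 19, 32, 43, 46]
So `filtered[-1]` = 46

Answer: 46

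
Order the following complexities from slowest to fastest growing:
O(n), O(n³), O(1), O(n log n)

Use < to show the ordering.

Ordered by growth rate: O(1) < O(n) < O(n log n) < O(n³)

Answer: O(1) < O(n) < O(n log n) < O(n³)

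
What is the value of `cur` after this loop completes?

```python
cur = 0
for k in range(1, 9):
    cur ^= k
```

XOR of 1 to 8
`cur` takes the values: 0 → 1 → 3 → 0 → 4 → 1 → 7 → 0 → 8

Answer: 8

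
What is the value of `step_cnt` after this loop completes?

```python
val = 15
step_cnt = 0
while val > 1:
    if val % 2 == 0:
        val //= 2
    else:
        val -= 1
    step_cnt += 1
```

Steps to reduce 15 to 1
`step_cnt` takes the values: 0 → 1 → 2 → 3 → 4 → 5 → 6

Answer: 6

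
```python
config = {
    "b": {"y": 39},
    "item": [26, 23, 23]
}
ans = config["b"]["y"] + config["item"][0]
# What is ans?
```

Trace:
`config = { ...` → config = {'b': {'y': 39}, 'item': [26, 23, 23]}
`ans = config["b"]["y"] + config["item"][0]` → ans = 65
So ans = 65

Answer: 65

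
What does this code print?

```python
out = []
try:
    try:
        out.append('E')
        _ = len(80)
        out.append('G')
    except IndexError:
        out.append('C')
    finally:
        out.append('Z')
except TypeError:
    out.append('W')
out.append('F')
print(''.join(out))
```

Execution trace: 'E' (try body) → 'Z' (finally) → 'W' (outer except TypeError) → 'F' (after the try/except). Output: EZWF

Answer: EZWF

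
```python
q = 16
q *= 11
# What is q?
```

Trace:
`q = 16` → q = 16
`q *= 11` → q = 176
So q = 176

Answer: 176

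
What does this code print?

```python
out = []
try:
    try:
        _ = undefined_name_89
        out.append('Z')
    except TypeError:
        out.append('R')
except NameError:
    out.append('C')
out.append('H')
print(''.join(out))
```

Execution trace: 'C' (outer except NameError) → 'H' (after the try/except). Output: CH

Answer: CH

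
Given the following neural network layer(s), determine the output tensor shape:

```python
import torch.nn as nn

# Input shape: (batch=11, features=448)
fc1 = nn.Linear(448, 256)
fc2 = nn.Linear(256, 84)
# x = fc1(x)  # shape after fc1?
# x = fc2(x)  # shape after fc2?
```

Input: (11, 448) -> after fc1: (11, 256) -> Output: (11, 84)

Answer: (11, 84)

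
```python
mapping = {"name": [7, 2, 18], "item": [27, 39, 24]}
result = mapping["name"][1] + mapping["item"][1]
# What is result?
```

Trace:
`mapping = {"name": [7, 2, 18], "item": [27, 39, 24]}` → mapping = {'name': [7, 2, 18], 'item': [27, 39, 24]}
`result = mapping["name"][1] + mapping["item"][1]` → result = 41
So result = 41

Answer: 41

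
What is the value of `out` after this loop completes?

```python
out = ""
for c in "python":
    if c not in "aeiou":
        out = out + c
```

Remove vowels from 'python'
`out` takes the values: "" → "p" → "py" → "pyt" → "pyth" → "pythn"

Answer: "pythn"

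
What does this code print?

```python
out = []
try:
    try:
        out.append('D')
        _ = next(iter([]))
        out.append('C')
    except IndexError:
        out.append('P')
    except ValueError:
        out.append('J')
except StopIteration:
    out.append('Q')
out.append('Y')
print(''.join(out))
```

Execution trace: 'D' (inner try body) → 'Q' (outer except StopIteration) → 'Y' (after the try/except). Output: DQY

Answer: DQY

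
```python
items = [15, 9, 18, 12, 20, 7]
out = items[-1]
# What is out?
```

Trace:
`items = [15, 9, 18, 12, 20, 7]` → items = [15, 9, 18, 12, 20, 7]
`out = items[-1]` → out = 7
So out = 7

Answer: 7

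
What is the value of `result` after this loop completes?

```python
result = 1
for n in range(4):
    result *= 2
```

2^4 = 16
`result` takes the values: 1 → 2 → 4 → 8 → 16

Answer: 16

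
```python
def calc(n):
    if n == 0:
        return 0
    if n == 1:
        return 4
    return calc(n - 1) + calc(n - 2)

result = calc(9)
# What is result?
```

Build up from base cases: calc(0)=0, calc(1)=4, calc(2)=4, calc(3)=8, calc(4)=12, calc(5)=20, calc(6)=32, ..., calc(9)=136

Answer: 136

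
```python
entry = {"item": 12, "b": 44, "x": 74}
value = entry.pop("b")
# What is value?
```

Trace:
`entry = {"item": 12, "b": 44, "x": 74}` → entry = {'item': 12, 'b': 44, 'x': 74}
`value = entry.pop("b")` → entry = {'item': 12, 'x': 74}; value = 44
So value = 44

Answer: 44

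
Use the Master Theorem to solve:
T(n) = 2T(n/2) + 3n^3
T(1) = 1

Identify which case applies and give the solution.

a=2, b=2, f(n)=3n^3. log_2(2) = 1. Since c=3 > 1 and the regularity condition holds (2(n/2)^3 = (2/2^3)n^3 with 2/2^3 < 1), Case 3 applies: T(n) = Θ(f(n)) = O(n^3).

Answer: O(n^3) - Case 3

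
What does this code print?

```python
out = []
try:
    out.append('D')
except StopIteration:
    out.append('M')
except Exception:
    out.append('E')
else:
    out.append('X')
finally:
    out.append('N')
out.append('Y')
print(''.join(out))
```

Execution trace: 'D' (try body, no exception) → 'X' (else) → 'N' (finally) → 'Y' (after the try/except). Output: DXNY

Answer: DXNY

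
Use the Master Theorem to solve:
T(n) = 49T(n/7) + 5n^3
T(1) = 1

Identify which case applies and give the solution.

a=49, b=7, f(n)=5n^3. log_7(49) = 2. Since c=3 > 2 and the regularity condition holds (49(n/7)^3 = (49/7^3)n^3 with 49/7^3 < 1), Case 3 applies: T(n) = Θ(f(n)) = O(n^3).

Answer: O(n^3) - Case 3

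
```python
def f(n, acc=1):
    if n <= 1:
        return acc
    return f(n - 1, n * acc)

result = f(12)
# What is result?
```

Accumulator trace (n, acc): (12, 1) -> (11, 12) -> (10, 132) -> (9, 1320) -> (8, 11880) -> (7, 95040) -> (6, 665280) -> (5, 3991680) -> (4, 19958400) -> (3, 79833600) -> (2, 239500800) -> (1, 479001600) -> return 479001600

Answer: 479001600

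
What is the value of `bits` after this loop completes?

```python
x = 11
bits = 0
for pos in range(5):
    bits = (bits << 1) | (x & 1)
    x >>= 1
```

Reverse lowest 5 bits of 11
`bits` takes the values: 0 → 1 → 3 → 6 → 13 → 26

Answer: 26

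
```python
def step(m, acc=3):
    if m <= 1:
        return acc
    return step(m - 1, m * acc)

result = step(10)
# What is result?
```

Accumulator trace (n, acc): (10, 3) -> (9, 30) -> (8, 270) -> (7, 2160) -> (6, 15120) -> (5, 90720) -> (4, 453600) -> (3, 1814400) -> (2, 5443200) -> (1, 10886400) -> return 10886400

Answer: 10886400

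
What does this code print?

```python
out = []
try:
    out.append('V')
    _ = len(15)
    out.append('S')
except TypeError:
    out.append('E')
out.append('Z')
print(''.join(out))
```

Execution trace: 'V' (try body) → 'E' (except TypeError) → 'Z' (after the try/except). Output: VEZ

Answer: VEZ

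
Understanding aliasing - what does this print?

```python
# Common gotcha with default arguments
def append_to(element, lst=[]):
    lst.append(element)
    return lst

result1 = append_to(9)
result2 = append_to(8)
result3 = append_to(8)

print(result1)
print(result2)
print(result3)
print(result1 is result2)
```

Key concept: mutable default argument gotcha.
Step by step:
`result1 = append_to(9)` → result1 = [9]
`result2 = append_to(8)` → result1 = [9, 8] (same object as result2); result2 = [9, 8] (same object as result1)
`result3 = append_to(8)` → result1 = [9, 8, 8] (same object as result2, result3); result2 = [9, 8, 8] (same object as result1, result3); result3 = [9, 8, 8] (same object as result1, result2)
`print(result1)` → prints [9, 8, 8]
`print(result2)` → prints [9, 8, 8]
`print(result3)` → prints [9, 8, 8]
`print(result1 is result2)` → prints True

Answer:
[9, 8, 8]
[9, 8, 8]
[9, 8, 8]
True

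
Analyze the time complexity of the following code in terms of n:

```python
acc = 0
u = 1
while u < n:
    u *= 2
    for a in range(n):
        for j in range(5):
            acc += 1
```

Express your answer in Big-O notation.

Each loop level contributes: log n × n × 1. Multiplying the contributions gives O(n log n).

Answer: O(n log n)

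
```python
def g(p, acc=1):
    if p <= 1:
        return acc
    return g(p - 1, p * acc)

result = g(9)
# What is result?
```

Accumulator trace (n, acc): (9, 1) -> (8, 9) -> (7, 72) -> (6, 504) -> (5, 3024) -> (4, 15120) -> (3, 60480) -> (2, 181440) -> (1, 362880) -> return 362880

Answer: 362880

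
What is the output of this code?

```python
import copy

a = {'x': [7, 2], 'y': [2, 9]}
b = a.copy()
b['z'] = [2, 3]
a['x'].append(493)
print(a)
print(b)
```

Key concept: shallow copy of dict with mutable values.
Step by step:
`a = {'x': [7, 2], 'y': [2, 9]}` → a = {'x': [7, 2], 'y': [2, 9]}
`b = a.copy()` → b = {'x': [7, 2], 'y': [2, 9]}
`b['z'] = [2, 3]` → b = {'x': [7, 2], 'y': [2, 9], 'z': [2, 3]}
`a['x'].append(493)` → a = {'x': [7, 2, 493], 'y': [2, 9]}; b = {'x': [7, 2, 493], 'y': [2, 9], 'z': [2, 3]}
`print(a)` → prints {'x': [7, 2, 493], 'y': [2, 9]}
`print(b)` → prints {'x': [7, 2, 493], 'y': [2, 9], 'z': [2, 3]}

Answer:
{'x': [7, 2, 493], 'y': [2, 9]}
{'x': [7, 2, 493], 'y': [2, 9], 'z': [2, 3]}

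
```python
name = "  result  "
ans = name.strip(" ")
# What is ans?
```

Trace:
`name = "  result  "` → name = '  result  '
`ans = name.strip(" ")` → ans = 'result'
So ans = 'result'

Answer: 'result'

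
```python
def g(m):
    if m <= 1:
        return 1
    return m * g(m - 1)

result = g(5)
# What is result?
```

g(5) = 5 * 4 * 3 * 2 * 1 = 120

Answer: 120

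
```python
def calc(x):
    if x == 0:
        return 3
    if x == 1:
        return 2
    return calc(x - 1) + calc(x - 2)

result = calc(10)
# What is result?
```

Build up from base cases: calc(0)=3, calc(1)=2, calc(2)=5, calc(3)=7, calc(4)=12, calc(5)=19, calc(6)=31, ..., calc(10)=212

Answer: 212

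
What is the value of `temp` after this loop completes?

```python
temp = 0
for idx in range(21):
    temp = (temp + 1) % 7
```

Increment mod 7, 21 times = 0
`temp` takes the values: 0 → 1 → 2 → 3 → 4 → 5 → 6 → 0 → 1 → 2 → 3 → 4 → 5 → 6 → 0 → 1 → 2 → 3 → 4 → 5 → 6 → 0

Answer: 0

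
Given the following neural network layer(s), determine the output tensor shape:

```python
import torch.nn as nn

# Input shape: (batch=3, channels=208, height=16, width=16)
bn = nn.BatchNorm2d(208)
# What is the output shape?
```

Input: (3, 208, 16, 16) -> Output: (3, 208, 16, 16)

Answer: (3, 208, 16, 16)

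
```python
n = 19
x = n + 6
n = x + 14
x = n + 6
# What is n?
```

Trace:
`n = 19` → n = 19
`x = n + 6` → x = 25
`n = x + 14` → n = 39
`x = n + 6` → x = 45
So n = 39

Answer: 39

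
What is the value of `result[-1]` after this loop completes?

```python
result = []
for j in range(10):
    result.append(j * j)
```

Last element of squares 0 to 9
`result` takes the values: [] → [0] → [0, 1] → [0, 1, 4] → [0, 1, 4, 9] → [0, 1, 4, 9, 16] → [0, 1, 4, 9, 16, 25] → [0, 1, 4, 9, 16, 25, 36] → [0, 1, 4, 9, 16, 25, 36, 49] → [0, 1, 4, 9, 16, 25, 36, 49, 64] → [0, 1, 4, 9, 16, 25, 36, 49, 64, 81]
So `result[-1]` = 81

Answer: 81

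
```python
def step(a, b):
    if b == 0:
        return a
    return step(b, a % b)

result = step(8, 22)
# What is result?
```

step(8, 22) -> step(22, 8) -> step(8, 6) -> step(6, 2) -> step(2, 0) -> 2

Answer: 2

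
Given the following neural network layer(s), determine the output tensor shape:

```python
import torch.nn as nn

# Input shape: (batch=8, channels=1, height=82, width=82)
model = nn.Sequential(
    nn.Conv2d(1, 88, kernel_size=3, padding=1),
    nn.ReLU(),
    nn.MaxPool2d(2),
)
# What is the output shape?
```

Input: (8, 1, 82, 82) -> after Conv2d: (8, 88, 82, 82) -> after ReLU: (8, 88, 82, 82) -> Output: (8, 88, 41, 41)

Answer: (8, 88, 41, 41)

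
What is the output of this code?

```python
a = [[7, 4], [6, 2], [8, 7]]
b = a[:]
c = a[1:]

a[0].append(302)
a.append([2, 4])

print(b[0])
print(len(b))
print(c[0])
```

Key concept: slice with nested mutation.
Step by step:
`a = [[7, 4], [6, 2], [8, 7]]` → a = [[7, 4], [6, 2], [8, 7]]
`b = a[:]` → b = [[7, 4], [6, 2], [8, 7]]
`c = a[1:]` → c = [[6, 2], [8, 7]]
`a[0].append(302)` → a = [[7, 4, 302], [6, 2], [8, 7]]; b = [[7, 4, 302], [6, 2], [8, 7]]
`a.append([2, 4])` → a = [[7, 4, 302], [6, 2], [8, 7], [2, 4]]
`print(b[0])` → prints [7, 4, 302]
`print(len(b))` → prints 3
`print(c[0])` → prints [6, 2]

Answer:
[7, 4, 302]
3
[6, 2]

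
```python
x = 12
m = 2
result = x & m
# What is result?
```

Trace:
`x = 12` → x = 12
`m = 2` → m = 2
`result = x & m` → result = 0
So result = 0

Answer: 0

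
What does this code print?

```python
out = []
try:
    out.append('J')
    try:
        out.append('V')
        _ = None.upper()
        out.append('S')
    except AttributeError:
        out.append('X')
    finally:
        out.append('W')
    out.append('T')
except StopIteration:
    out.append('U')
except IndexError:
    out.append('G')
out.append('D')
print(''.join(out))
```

Execution trace: 'J' (try body) → 'V' (inner try body) → 'X' (inner except AttributeError) → 'W' (inner finally) → 'T' (try body, no exception) → 'D' (after the try/except). Output: JVXWTD

Answer: JVXWTD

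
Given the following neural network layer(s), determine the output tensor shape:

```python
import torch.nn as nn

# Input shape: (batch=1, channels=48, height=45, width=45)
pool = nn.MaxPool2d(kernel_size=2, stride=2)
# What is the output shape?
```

Input: (1, 48, 45, 45) -> Output: (1, 48, 22, 22)

Answer: (1, 48, 22, 22)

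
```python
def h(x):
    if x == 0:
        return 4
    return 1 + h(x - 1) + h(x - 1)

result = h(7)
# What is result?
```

h(x) = 1 + 2·h(x-1), h(0)=4. Closed form: (4+1)·2^7 - 1 = 639.

Answer: 639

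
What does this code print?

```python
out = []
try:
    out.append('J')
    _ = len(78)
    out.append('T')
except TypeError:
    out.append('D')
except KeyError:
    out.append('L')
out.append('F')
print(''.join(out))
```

Execution trace: 'J' (try body) → 'D' (except TypeError) → 'F' (after the try/except). Output: JDF

Answer: JDF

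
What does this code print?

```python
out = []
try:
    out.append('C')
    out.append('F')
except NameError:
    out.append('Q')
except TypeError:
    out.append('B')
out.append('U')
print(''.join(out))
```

Execution trace: 'C' (try body) → 'F' (try body, no exception) → 'U' (after the try/except). Output: CFU

Answer: CFU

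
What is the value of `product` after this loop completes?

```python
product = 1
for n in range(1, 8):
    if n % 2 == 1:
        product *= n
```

Product of odd numbers 1 to 7
`product` takes the values: 1 → 3 → 15 → 105

Answer: 105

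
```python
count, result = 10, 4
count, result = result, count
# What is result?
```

Trace:
`count, result = 10, 4` → count = 10; result = 4
`count, result = result, count` → count = 4; result = 10
So result = 10

Answer: 10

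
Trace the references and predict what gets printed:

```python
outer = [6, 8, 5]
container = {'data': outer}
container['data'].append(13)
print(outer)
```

Key concept: dict holds reference to list.
Step by step:
`outer = [6, 8, 5]` → outer = [6, 8, 5]
`container = {'data': outer}` → container = {'data': [6, 8, 5]}
`container['data'].append(13)` → outer = [6, 8, 5, 13]; container = {'data': [6, 8, 5, 13]}
`print(outer)` → prints [6, 8, 5, 13]

Answer: [6, 8, 5, 13]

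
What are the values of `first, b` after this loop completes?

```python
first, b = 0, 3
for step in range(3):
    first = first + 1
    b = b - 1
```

first goes 0→3, b goes 3→0
`first, b` takes the values: (0, 3) → (1, 3) → (1, 2) → (2, 2) → (2, 1) → (3, 1) → (3, 0)

Answer: 3, 0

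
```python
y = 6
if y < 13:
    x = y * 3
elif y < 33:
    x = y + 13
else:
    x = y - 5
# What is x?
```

Trace:
`y = 6` → y = 6
`if y < 13: ...` → y < 13 is True → x = 18
So x = 18

Answer: 18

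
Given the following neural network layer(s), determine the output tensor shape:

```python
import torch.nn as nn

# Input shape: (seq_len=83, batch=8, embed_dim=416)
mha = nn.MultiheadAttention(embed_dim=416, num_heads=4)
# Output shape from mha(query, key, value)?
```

Input: (83, 8, 416) -> Output: (83, 8, 416)

Answer: (83, 8, 416)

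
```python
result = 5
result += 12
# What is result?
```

Trace:
`result = 5` → result = 5
`result += 12` → result = 17
So result = 17

Answer: 17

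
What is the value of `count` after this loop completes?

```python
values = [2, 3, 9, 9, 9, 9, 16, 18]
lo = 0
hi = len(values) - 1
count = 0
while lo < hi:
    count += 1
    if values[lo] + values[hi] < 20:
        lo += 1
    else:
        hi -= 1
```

Steps to find pair summing to 20
`count` takes the values: 0 → 1 → 2 → 3 → 4 → 5 → 6 → 7

Answer: 7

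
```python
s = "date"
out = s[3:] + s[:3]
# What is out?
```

Trace:
`s = "date"` → s = 'date'
`out = s[3:] + s[:3]` → out = 'edat'
So out = 'edat'

Answer: 'edat'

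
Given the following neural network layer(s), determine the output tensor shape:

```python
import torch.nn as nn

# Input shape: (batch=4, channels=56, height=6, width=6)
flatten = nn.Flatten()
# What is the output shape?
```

Input: (4, 56, 6, 6) -> Output: (4, 2016)

Answer: (4, 2016)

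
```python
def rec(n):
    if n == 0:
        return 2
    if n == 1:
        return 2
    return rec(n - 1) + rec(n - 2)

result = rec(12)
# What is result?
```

Build up from base cases: rec(0)=2, rec(1)=2, rec(2)=4, rec(3)=6, rec(4)=10, rec(5)=16, rec(6)=26, ..., rec(12)=466

Answer: 466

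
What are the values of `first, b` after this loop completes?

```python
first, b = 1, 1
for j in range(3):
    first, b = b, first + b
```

Fibonacci: after 3 iterations
`first, b` takes the values: (1, 1) → (1, 2) → (2, 3) → (3, 5)

Answer: 3, 5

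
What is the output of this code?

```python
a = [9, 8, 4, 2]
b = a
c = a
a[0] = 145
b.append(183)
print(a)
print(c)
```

Key concept: multiple aliases.
Step by step:
`a = [9, 8, 4, 2]` → a = [9, 8, 4, 2]
`b = a` → b = [9, 8, 4, 2] (same object as a)
`c = a` → c = [9, 8, 4, 2] (same object as a, b)
`a[0] = 145` → a = [145, 8, 4, 2] (same object as b, c); b = [145, 8, 4, 2] (same object as a, c); c = [145, 8, 4, 2] (same object as a, b)
`b.append(183)` → a = [145, 8, 4, 2, 183] (same object as b, c); b = [145, 8, 4, 2, 183] (same object as a, c); c = [145, 8, 4, 2, 183] (same object as a, b)
`print(a)` → prints [145, 8, 4, 2, 183]
`print(c)` → prints [145, 8, 4, 2, 183]

Answer:
[145, 8, 4, 2, 183]
[145, 8, 4, 2, 183]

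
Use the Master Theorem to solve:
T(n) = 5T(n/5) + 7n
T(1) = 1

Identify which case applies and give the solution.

a=5, b=5, f(n)=7n. log_5(5) = 1. Since c=1 = 1, Case 2 applies: T(n) = Θ(n^log_b(a) · log n) = O(n log n).

Answer: O(n log n) - Case 2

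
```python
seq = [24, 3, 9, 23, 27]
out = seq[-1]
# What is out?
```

Trace:
`seq = [24, 3, 9, 23, 27]` → seq = [24, 3, 9, 23, 27]
`out = seq[-1]` → out = 27
So out = 27

Answer: 27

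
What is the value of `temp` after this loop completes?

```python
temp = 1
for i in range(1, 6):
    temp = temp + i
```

Start at 1, add 1 through 5
`temp` takes the values: 1 → 2 → 4 → 7 → 11 → 16

Answer: 16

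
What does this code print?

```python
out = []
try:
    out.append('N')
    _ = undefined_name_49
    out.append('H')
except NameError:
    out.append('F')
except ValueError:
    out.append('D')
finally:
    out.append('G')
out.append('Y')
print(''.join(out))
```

Execution trace: 'N' (try body) → 'F' (except NameError) → 'G' (finally) → 'Y' (after the try/except). Output: NFGY

Answer: NFGY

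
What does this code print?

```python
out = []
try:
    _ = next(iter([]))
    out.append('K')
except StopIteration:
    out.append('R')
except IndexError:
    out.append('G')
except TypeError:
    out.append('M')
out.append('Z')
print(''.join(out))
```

Execution trace: 'R' (except StopIteration) → 'Z' (after the try/except). Output: RZ

Answer: RZ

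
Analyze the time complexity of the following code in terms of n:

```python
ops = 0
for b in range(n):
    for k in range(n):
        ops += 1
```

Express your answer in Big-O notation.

Each loop level contributes: n × n. Multiplying the contributions gives O(n^2).

Answer: O(n^2)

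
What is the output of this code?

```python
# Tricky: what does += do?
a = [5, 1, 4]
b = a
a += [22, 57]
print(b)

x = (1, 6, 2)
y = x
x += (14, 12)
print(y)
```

Key concept: += behavior differs for mutable vs immutable.
Step by step:
`a = [5, 1, 4]` → a = [5, 1, 4]
`b = a` → b = [5, 1, 4] (same object as a)
`a += [22, 57]` → a = [5, 1, 4, 22, 57] (same object as b); b = [5, 1, 4, 22, 57] (same object as a)
`print(b)` → prints [5, 1, 4, 22, 57]
`x = (1, 6, 2)` → x = (1, 6, 2)
`y = x` → y = (1, 6, 2)
`x += (14, 12)` → x = (1, 6, 2, 14, 12)
`print(y)` → prints (1, 6, 2)

Answer:
[5, 1, 4, 22, 57]
(1, 6, 2)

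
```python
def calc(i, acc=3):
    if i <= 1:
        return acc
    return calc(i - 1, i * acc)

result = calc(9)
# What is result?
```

Accumulator trace (n, acc): (9, 3) -> (8, 27) -> (7, 216) -> (6, 1512) -> (5, 9072) -> (4, 45360) -> (3, 181440) -> (2, 544320) -> (1, 1088640) -> return 1088640

Answer: 1088640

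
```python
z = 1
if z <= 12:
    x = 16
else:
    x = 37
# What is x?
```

Trace:
`z = 1` → z = 1
`if z <= 12: ...` → z <= 12 is True → x = 16
So x = 16

Answer: 16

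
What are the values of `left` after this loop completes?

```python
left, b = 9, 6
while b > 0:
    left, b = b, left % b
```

GCD of 9 and 6
`left` takes the values: 9 → 6 → 3

Answer: 3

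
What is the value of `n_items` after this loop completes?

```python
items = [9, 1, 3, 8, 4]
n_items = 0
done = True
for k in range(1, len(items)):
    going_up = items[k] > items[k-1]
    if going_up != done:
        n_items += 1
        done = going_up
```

Count direction changes in [9, 1, 3, 8, 4]
`n_items` takes the values: 0 → 1 → 2 → 3

Answer: 3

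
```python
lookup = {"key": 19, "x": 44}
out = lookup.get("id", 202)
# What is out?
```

Trace:
`lookup = {"key": 19, "x": 44}` → lookup = {'key': 19, 'x': 44}
`out = lookup.get("id", 202)` → out = 202
So out = 202

Answer: 202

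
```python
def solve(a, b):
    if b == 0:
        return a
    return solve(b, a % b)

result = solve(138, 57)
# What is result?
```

solve(138, 57) -> solve(57, 24) -> solve(24, 9) -> solve(9, 6) -> solve(6, 3) -> solve(3, 0) -> 3

Answer: 3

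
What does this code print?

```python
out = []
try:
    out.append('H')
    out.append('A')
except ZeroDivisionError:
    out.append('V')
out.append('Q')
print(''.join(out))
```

Execution trace: 'H' (try body) → 'A' (try body, no exception) → 'Q' (after the try/except). Output: HAQ

Answer: HAQ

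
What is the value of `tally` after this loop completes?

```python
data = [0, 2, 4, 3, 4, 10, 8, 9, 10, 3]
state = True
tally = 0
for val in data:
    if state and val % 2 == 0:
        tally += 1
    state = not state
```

Count even values at even positions
`tally` takes the values: 0 → 1 → 2 → 3 → 4 → 5

Answer: 5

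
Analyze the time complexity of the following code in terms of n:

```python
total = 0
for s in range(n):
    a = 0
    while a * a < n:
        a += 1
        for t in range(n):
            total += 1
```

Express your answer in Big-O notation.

Each loop level contributes: n × √n × n. Multiplying the contributions gives O(n^2√n).

Answer: O(n^2√n)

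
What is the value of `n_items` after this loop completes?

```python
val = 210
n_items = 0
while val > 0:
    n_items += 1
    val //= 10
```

Count digits by repeated division by 10
`n_items` takes the values: 0 → 1 → 2 → 3

Answer: 3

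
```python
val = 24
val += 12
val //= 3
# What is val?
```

Trace:
`val = 24` → val = 24
`val += 12` → val = 36
`val //= 3` → val = 12
So val = 12

Answer: 12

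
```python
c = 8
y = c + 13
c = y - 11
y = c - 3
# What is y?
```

Trace:
`c = 8` → c = 8
`y = c + 13` → y = 21
`c = y - 11` → c = 10
`y = c - 3` → y = 7
So y = 7

Answer: 7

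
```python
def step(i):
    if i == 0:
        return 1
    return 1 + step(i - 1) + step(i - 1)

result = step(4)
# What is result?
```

step(i) = 1 + 2·step(i-1), step(0)=1. Closed form: (1+1)·2^4 - 1 = 31.

Answer: 31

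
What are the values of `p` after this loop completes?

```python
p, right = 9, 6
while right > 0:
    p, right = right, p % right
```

GCD of 9 and 6
`p` takes the values: 9 → 6 → 3

Answer: 3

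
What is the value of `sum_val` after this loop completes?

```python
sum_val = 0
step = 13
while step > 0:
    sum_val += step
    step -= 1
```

Sum 13 down to 1
`sum_val` takes the values: 0 → 13 → 25 → 36 → 46 → 55 → 63 → 70 → 76 → 81 → 85 → 88 → 90 → 91

Answer: 91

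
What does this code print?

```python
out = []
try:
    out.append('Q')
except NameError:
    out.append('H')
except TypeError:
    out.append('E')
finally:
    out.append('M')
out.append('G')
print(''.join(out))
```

Execution trace: 'Q' (try body, no exception) → 'M' (finally) → 'G' (after the try/except). Output: QMG

Answer: QMG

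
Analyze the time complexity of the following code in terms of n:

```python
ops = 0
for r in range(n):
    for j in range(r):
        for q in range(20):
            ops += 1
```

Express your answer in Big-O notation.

Each loop level contributes: n × n × 1. Multiplying the contributions gives O(n^2).

Answer: O(n^2)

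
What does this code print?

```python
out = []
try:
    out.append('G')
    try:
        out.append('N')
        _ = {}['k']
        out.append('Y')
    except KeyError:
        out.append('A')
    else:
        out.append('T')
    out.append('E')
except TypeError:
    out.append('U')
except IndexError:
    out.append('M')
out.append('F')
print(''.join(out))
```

Execution trace: 'G' (try body) → 'N' (inner try body) → 'A' (inner except KeyError) → 'E' (try body, no exception) → 'F' (after the try/except). Output: GNAEF

Answer: GNAEF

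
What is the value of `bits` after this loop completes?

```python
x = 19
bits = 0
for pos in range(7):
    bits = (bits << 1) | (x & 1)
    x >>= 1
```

Reverse lowest 7 bits of 19
`bits` takes the values: 0 → 1 → 3 → 6 → 12 → 25 → 50 → 100

Answer: 100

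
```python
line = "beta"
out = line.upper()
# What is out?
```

Trace:
`line = "beta"` → line = 'beta'
`out = line.upper()` → out = 'BETA'
So out = 'BETA'

Answer: 'BETA'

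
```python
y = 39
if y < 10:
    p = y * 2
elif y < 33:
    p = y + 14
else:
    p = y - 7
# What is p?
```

Trace:
`y = 39` → y = 39
`if y < 10: ...` → y < 10 is False, y < 33 is False, take else branch → p = 32
So p = 32

Answer: 32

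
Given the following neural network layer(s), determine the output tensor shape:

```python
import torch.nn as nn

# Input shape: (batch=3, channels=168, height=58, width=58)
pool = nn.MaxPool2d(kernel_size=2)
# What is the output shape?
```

Input: (3, 168, 58, 58) -> Output: (3, 168, 29, 29)

Answer: (3, 168, 29, 29)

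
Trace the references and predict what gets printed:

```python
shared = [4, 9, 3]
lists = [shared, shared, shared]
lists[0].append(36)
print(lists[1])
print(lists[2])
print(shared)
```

Key concept: list of same reference.
Step by step:
`shared = [4, 9, 3]` → shared = [4, 9, 3]
`lists = [shared, shared, shared]` → lists = [[4, 9, 3], [4, 9, 3], [4, 9, 3]]
`lists[0].append(36)` → shared = [4, 9, 3, 36]; lists = [[4, 9, 3, 36], [4, 9, 3, 36], [4, 9, 3, 36]]
`print(lists[1])` → prints [4, 9, 3, 36]
`print(lists[2])` → prints [4, 9, 3, 36]
`print(shared)` → prints [4, 9, 3, 36]

Answer:
[4, 9, 3, 36]
[4, 9, 3, 36]
[4, 9, 3, 36]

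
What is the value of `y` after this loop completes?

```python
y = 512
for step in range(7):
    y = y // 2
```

Halve 7 times: 512 // 2^7 = 4
`y` takes the values: 512 → 256 → 128 → 64 → 32 → 16 → 8 → 4

Answer: 4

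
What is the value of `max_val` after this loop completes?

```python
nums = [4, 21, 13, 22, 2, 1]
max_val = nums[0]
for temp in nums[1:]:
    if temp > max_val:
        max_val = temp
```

Maximum of [4, 21, 13, 22, 2, 1]
`max_val` takes the values: 4 → 21 → 22

Answer: 22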